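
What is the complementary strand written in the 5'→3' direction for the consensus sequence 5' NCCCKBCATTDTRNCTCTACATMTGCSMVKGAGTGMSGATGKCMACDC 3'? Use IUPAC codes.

5′-GHGTKGMCATCSKCACTCMBKSGCAKATGTAGAGNYAHAATGVMGGGN-3′

Standard pairs A↔T, G↔C; ambiguity codes pair R↔Y, M↔K, S↔S, B↔V, D↔H, N↔N. Complement (NGGGMVGTAAHAYNGAGATGTAKACGSKBMCTCACKSCTACMGKTGHG), then reverse for 5'→3'.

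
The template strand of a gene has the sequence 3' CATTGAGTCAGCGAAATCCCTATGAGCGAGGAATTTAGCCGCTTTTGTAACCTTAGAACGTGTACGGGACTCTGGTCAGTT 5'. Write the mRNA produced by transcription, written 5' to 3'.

Reading the template 3'→5' as shown, RNA polymerase pairs each base (A→U, T→A, G↔C) to build mRNA 5'→3' directly.

5′-GUAACUCAGUCGCUUUAGGGAUACUCGCUCCUUAAAUCGGCGAAAACAUUGGAAUCUUGCACAUGCCCUGAGACCAGUCAA-3′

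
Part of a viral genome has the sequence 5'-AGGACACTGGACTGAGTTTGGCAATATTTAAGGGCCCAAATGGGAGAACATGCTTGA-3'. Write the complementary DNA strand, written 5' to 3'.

5'-TCAAGCATGTTCTCCCATTTGGGCCCTTAAATATTGCCAAACTCAGTCCAGTGTCCT-3'

The complement of AGGACACTGGACTGAGTTTGGCAATATTTAAGGGCCCAAATGGGAGAACATGCTTGA is TCCTGTGACCTGACTCAAACCGTTATAAATTCCCGGGTTTACCCTCTTGTACGAACT (A↔T, G↔C). DNA strands are antiparallel, so the complementary strand runs 3'→5'; reversing gives the 5'→3' form.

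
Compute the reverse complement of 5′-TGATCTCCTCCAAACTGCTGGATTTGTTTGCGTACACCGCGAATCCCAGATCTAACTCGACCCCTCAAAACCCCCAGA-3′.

5′-TCTGGGGGTTTTGAGGGGTCGAGTTAGATCTGGGATTCGCGGTGTACGCAAACAAATCCAGCAGTTTGGAGGAGATCA-3′

Complement each base (A↔T, G↔C): ACTAGAGGAGGTTTGACGACCTAAACAAACGCATGTGGCGCTTAGGGTCTAGATTGAGCTGGGGAGTTTTGGGGGTCT. Then reverse.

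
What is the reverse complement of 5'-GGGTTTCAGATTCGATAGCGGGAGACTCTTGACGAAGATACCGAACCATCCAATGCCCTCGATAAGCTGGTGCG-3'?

5'-CGCACCAGCTTATCGAGGGCATTGGATGGTTCGGTATCTTCGTCAAGAGTCTCCCGCTATCGAATCTGAAACCC-3'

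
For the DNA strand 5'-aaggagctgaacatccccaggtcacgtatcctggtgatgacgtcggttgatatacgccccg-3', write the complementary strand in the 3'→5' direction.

3′-TTCCTCGACTTGTAGGGGTCCAGTGCATAGGACCACTACTGCAGCCAACTATATGCGGGGC-5′

Base-pairing A↔T, G↔C gives the complement. The complementary strand is antiparallel, so paired with a 5'→3' strand it runs 3'→5'.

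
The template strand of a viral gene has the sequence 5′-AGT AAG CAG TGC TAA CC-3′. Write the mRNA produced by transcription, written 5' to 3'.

RNA polymerase reads the template 3'→5' and synthesizes mRNA 5'→3' by base-pairing (A→U, T→A, G↔C). The complement of the template is TCATTCGTCACGATTGG; antiparallel, so 5'→3' the coding strand is GGTTAGCACTGCTTACT. Replace T with U for the mRNA.

5'-GGUUAGCACUGCUUACU-3'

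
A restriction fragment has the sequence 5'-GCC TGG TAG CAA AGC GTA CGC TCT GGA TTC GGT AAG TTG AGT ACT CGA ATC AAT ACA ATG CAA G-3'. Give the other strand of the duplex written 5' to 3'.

The complement of GCCTGGTAGCAAAGCGTACGCTCTGGATTCGGTAAGTTGAGTACTCGAATCAATACAATGCAAG is CGGACCATCGTTTCGCATGCGAGACCTAAGCCATTCAACTCATGAGCTTAGTTATGTTACGTTC (A↔T, G↔C). DNA strands are antiparallel, so the complementary strand runs 3'→5'; reversing gives the 5'→3' form.

5'-CTTGCATTGTATTGATTCGAGTACTCAACTTACCGAATCCAGAGCGTACGCTTTGCTACCAGGC-3'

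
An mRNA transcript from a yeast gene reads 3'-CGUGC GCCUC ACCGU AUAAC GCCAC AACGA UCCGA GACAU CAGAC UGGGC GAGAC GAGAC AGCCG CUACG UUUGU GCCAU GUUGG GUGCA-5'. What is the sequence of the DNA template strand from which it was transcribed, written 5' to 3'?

5'-GCACGCGGAGTGGCATATTGCGGTGTTGCTAGGCTCTGTAGTCTGACCCGCTCTGCTCTGTCGGCGATGCAAACACGGTACAACCCACGT-3'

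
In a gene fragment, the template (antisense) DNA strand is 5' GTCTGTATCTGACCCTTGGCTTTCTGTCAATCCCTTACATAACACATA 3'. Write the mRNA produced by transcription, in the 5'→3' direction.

5'-UAUGUGUUAUGUAAGGGAUUGACAGAAAGCCAAGGGUCAGAUACAGAC-3'

RNA polymerase reads the template 3'→5' and synthesizes mRNA 5'→3' by base-pairing (A→U, T→A, G↔C). The complement of the template is CAGACATAGACTGGGAACCGAAAGACAGTTAGGGAATGTATTGTGTAT; antiparallel, so 5'→3' the coding strand is TATGTGTTATGTAAGGGATTGACAGAAAGCCAAGGGTCAGATACAGAC. Replace T with U for the mRNA.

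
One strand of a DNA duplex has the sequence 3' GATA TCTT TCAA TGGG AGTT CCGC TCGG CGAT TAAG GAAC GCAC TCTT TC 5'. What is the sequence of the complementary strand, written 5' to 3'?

The strand is given 3'→5', so its complement runs 5'→3' in the same left-to-right order: pair each base A↔T, G↔C.

5'-CTATAGAAAGTTACCCTCAAGGCGAGCCGCTAATTCCTTGCGTGAGAAAG-3'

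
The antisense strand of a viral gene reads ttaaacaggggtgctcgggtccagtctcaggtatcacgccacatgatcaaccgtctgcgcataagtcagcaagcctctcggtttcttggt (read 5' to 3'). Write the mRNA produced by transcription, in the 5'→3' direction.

The mRNA has the sequence of the coding strand (reverse complement of the template) with T→U. Reverse complement of TTAAACAGGGGTGCTCGGGTCCAGTCTCAGGTATCACGCCACATGATCAACCGTCTGCGCATAAGTCAGCAAGCCTCTCGGTTTCTTGGT is ACCAAGAAACCGAGAGGCTTGCTGACTTATGCGCAGACGGTTGATCATGTGGCGTGATACCTGAGACTGGACCCGAGCACCCCTGTTTAA; then T→U.

5'-ACCAAGAAACCGAGAGGCUUGCUGACUUAUGCGCAGACGGUUGAUCAUGUGGCGUGAUACCUGAGACUGGACCCGAGCACCCCUGUUUAA-3'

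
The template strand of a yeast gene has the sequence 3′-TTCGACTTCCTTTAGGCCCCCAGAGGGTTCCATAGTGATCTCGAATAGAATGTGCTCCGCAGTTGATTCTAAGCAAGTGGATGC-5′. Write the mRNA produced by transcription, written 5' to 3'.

5'-AAGCUGAAGGAAAUCCGGGGGUCUCCCAAGGUAUCACUAGAGCUUAUCUUACACGAGGCGUCAACUAAGAUUCGUUCACCUACG-3'

Reading the template 3'→5' as shown, RNA polymerase pairs each base (A→U, T→A, G↔C) to build mRNA 5'→3' directly.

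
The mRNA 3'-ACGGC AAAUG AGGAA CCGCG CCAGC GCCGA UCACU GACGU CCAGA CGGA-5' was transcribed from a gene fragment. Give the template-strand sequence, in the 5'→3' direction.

5'-TGCCGTTTACTCCTTGGCGCGGTCGCGGCTAGTGACTGCAGGTCTGCCT-3'

Written 5'→3' the mRNA is AGGCAGACCUGCAGUCACUAGCCGCGACCGCGCCAAGGAGUAAACGGCA, so the coding DNA strand is AGGCAGACCTGCAGTCACTAGCCGCGACCGCGCCAAGGAGTAAACGGCA. The template is its reverse complement.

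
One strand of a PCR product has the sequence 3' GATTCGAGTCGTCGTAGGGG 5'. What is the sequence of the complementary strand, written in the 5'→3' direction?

The strand is given 3'→5', so its complement runs 5'→3' in the same left-to-right order: pair each base A↔T, G↔C.

5'-CTAAGCTCAGCAGCATCCCC-3'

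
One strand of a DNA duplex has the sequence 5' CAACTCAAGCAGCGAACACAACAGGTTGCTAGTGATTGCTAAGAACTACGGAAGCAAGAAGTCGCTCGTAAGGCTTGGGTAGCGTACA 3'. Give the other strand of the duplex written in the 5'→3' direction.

5'-TGTACGCTACCCAAGCCTTACGAGCGACTTCTTGCTTCCGTAGTTCTTAGCAATCACTAGCAACCTGTTGTGTTCGCTGCTTGAGTTG-3'

The complement of CAACTCAAGCAGCGAACACAACAGGTTGCTAGTGATTGCTAAGAACTACGGAAGCAAGAAGTCGCTCGTAAGGCTTGGGTAGCGTACA is GTTGAGTTCGTCGCTTGTGTTGTCCAACGATCACTAACGATTCTTGATGCCTTCGTTCTTCAGCGAGCATTCCGAACCCATCGCATGT (A↔T, G↔C). DNA strands are antiparallel, so the complementary strand runs 3'→5'; reversing gives the 5'→3' form.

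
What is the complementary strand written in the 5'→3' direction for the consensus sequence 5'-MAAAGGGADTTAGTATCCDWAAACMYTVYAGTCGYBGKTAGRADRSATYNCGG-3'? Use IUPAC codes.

Standard pairs A↔T, G↔C; ambiguity codes pair R↔Y, M↔K, W↔W, S↔S, B↔V, D↔H, N↔N. Complement (KTTTCCCTHAATCATAGGHWTTTGKRABRTCAGCRVCMATCYTHYSTARNGCC), then reverse for 5'→3'.

5'-CCGNRATSYHTYCTAMCVRCGACTRBARKGTTTWHGGATACTAAHTCCCTTTK-3'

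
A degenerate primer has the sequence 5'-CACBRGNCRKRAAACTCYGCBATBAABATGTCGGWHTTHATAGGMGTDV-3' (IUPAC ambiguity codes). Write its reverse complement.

5'-BHACKCCTATDAADWCCGACATVTTVATVGCRGAGTTTYMYGNCYVGTG-3'

Standard pairs A↔T, G↔C; ambiguity codes pair R↔Y, M↔K, W↔W, B↔V, D↔H, N↔N. Complement (GTGVYCNGYMYTTTGAGRCGVTAVTTVTACAGCCWDAADTATCCKCAHB), then reverse for 5'→3'.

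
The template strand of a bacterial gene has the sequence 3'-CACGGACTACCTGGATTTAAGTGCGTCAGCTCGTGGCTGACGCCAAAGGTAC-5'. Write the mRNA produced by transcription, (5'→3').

Reading the template 3'→5' as shown, RNA polymerase pairs each base (A→U, T→A, G↔C) to build mRNA 5'→3' directly.

5'-GUGCCUGAUGGACCUAAAUUCACGCAGUCGAGCACCGACUGCGGUUUCCAUG-3'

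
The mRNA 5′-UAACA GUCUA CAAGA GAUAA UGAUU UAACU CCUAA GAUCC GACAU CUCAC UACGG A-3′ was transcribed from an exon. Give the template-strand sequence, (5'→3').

5'-TCCGTAGTGAGATGTCGGATCTTAGGAGTTAAATCATTATCTCTTGTAGACTGTTA-3'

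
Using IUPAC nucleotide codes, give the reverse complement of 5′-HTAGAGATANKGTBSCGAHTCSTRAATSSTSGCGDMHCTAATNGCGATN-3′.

Standard pairs A↔T, G↔C; ambiguity codes pair R↔Y, M↔K, S↔S, B↔V, D↔H, N↔N. Complement (DATCTCTATNMCAVSGCTDAGSAYTTASSASCGCHKDGATTANCGCTAN), then reverse for 5'→3'.

5'-NATCGCNATTAGDKHCGCSASSATTYASGADTCGSVACMNTATCTCTAD-3'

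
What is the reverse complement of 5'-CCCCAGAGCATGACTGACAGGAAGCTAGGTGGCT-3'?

Reading the sequence 3'→5' and pairing each base (A↔T, G↔C) gives the reverse complement directly.

5'-AGCCACCTAGCTTCCTGTCAGTCATGCTCTGGGG-3'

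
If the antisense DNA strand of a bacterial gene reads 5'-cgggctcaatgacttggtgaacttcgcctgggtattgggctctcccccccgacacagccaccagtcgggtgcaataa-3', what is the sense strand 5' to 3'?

The coding strand is complementary and antiparallel to the template: take the complement (A↔T, G↔C) and reverse.

5'-TTATTGCACCCGACTGGTGGCTGTGTCGGGGGGGAGAGCCCAATACCCAGGCGAAGTTCACCAAGTCATTGAGCCCG-3'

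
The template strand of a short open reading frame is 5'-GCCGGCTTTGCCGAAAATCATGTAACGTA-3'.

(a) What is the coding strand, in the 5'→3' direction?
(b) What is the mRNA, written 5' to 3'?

(a) The coding strand is the reverse complement of the template: complement CGGCCGAAACGGCTTTTAGTACATTGCAT, then reverse.
(b) mRNA has the coding-strand sequence with T→U.

(a) 5′-TACGTTACATGATTTTCGGCAAAGCCGGC-3′
(b) 5'-UACGUUACAUGAUUUUCGGCAAAGCCGGC-3'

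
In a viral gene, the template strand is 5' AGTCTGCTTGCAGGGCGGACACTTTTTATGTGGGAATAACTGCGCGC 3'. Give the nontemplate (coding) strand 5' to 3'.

5'-GCGCGCAGTTATTCCCACATAAAAAGTGTCCGCCCTGCAAGCAGACT-3'

The coding strand is complementary and antiparallel to the template: take the complement (A↔T, G↔C) and reverse.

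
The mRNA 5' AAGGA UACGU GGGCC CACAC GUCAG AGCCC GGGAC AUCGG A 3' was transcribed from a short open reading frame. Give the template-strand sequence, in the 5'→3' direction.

Replace U with T to get the coding DNA strand: AAGGATACGTGGGCCCACACGTCAGAGCCCGGGACATCGGA. The template strand is its reverse complement (complement TTCCTATGCACCCGGGTGTGCAGTCTCGGGCCCTGTAGCCT, then reverse).

5'-TCCGATGTCCCGGGCTCTGACGTGTGGGCCCACGTATCCTT-3'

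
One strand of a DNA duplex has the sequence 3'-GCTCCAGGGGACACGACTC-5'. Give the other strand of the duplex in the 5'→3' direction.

5'-CGAGGTCCCCTGTGCTGAG-3'

The strand is given 3'→5', so its complement runs 5'→3' in the same left-to-right order: pair each base A↔T, G↔C.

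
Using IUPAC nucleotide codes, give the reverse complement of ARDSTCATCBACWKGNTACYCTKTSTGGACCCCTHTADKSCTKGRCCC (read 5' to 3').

Standard pairs A↔T, G↔C; ambiguity codes pair R↔Y, K↔M, W↔W, S↔S, B↔V, D↔H, N↔N. Complement (TYHSAGTAGVTGWMCNATGRGAMASACCTGGGGADATHMSGAMCYGGG), then reverse for 5'→3'.

5'-GGGYCMAGSMHTADAGGGGTCCASAMAGRGTANCMWGTVGATGASHYT-3'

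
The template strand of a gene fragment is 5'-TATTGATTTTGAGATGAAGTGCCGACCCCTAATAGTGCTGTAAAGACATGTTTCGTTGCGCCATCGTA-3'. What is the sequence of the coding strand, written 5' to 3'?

The coding strand is complementary and antiparallel to the template: take the complement (A↔T, G↔C) and reverse.

5'-TACGATGGCGCAACGAAACATGTCTTTACAGCACTATTAGGGGTCGGCACTTCATCTCAAAATCAATA-3'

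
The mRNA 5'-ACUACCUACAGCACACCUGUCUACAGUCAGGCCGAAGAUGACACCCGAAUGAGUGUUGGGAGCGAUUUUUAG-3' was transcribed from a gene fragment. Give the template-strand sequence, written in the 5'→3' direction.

5'-CTAAAAATCGCTCCCAACACTCATTCGGGTGTCATCTTCGGCCTGACTGTAGACAGGTGTGCTGTAGGTAGT-3'

Replace U with T to get the coding DNA strand: ACTACCTACAGCACACCTGTCTACAGTCAGGCCGAAGATGACACCCGAATGAGTGTTGGGAGCGATTTTTAG. The template strand is its reverse complement (complement TGATGGATGTCGTGTGGACAGATGTCAGTCCGGCTTCTACTGTGGGCTTACTCACAACCCTCGCTAAAAATC, then reverse).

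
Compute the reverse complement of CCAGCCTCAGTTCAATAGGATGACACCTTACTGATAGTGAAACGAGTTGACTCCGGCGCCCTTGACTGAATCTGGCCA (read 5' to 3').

5′-TGGCCAGATTCAGTCAAGGGCGCCGGAGTCAACTCGTTTCACTATCAGTAAGGTGTCATCCTATTGAACTGAGGCTGG-3′

Complement each base (A↔T, G↔C): GGTCGGAGTCAAGTTATCCTACTGTGGAATGACTATCACTTTGCTCAACTGAGGCCGCGGGAACTGACTTAGACCGGT. Then reverse.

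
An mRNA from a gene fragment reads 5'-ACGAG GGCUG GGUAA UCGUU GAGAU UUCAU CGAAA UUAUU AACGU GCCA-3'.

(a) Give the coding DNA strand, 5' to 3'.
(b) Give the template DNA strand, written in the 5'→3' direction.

(a) 5'-ACGAGGGCTGGGTAATCGTTGAGATTTCATCGAAATTATTAACGTGCCA-3'
(b) 5'-TGGCACGTTAATAATTTCGATGAAATCTCAACGATTACCCAGCCCTCGT-3'

(a) The coding strand matches the mRNA with U→T.
(b) The template strand is the reverse complement of the coding strand.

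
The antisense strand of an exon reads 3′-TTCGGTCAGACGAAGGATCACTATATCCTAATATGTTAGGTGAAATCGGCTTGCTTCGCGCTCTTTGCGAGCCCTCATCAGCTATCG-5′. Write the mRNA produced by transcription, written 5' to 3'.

5'-AAGCCAGUCUGCUUCCUAGUGAUAUAGGAUUAUACAAUCCACUUUAGCCGAACGAAGCGCGAGAAACGCUCGGGAGUAGUCGAUAGC-3'

Reading the template 3'→5' as shown, RNA polymerase pairs each base (A→U, T→A, G↔C) to build mRNA 5'→3' directly.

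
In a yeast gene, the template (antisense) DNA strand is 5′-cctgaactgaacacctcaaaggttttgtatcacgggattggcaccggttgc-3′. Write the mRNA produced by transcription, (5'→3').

The mRNA has the sequence of the coding strand (reverse complement of the template) with T→U. Reverse complement of CCTGAACTGAACACCTCAAAGGTTTTGTATCACGGGATTGGCACCGGTTGC is GCAACCGGTGCCAATCCCGTGATACAAAACCTTTGAGGTGTTCAGTTCAGG; then T→U.

5'-GCAACCGGUGCCAAUCCCGUGAUACAAAACCUUUGAGGUGUUCAGUUCAGG-3'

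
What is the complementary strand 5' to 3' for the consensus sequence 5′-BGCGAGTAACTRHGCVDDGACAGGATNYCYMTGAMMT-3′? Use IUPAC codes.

Standard pairs A↔T, G↔C; ambiguity codes pair R↔Y, M↔K, B↔V, D↔H, N↔N. Complement (VCGCTCATTGAYDCGBHHCTGTCCTANRGRKACTKKA), then reverse for 5'→3'.

5'-AKKTCAKRGRNATCCTGTCHHBGCDYAGTTACTCGCV-3'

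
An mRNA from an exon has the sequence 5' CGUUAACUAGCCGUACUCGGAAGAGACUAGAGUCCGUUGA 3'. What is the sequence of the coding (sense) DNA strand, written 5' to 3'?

The coding DNA strand has the same 5'→3' sequence as the mRNA with U replaced by T.

5'-CGTTAACTAGCCGTACTCGGAAGAGACTAGAGTCCGTTGA-3'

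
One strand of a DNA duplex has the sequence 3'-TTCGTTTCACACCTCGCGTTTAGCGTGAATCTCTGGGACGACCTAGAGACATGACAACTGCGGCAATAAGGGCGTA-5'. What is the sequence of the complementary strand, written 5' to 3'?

5'-AAGCAAAGTGTGGAGCGCAAATCGCACTTAGAGACCCTGCTGGATCTCTGTACTGTTGACGCCGTTATTCCCGCAT-3'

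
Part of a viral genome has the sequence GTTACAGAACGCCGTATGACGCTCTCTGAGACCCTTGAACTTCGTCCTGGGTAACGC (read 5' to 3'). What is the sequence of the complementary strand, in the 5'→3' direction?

5'-GCGTTACCCAGGACGAAGTTCAAGGGTCTCAGAGAGCGTCATACGGCGTTCTGTAAC-3'

The complement of GTTACAGAACGCCGTATGACGCTCTCTGAGACCCTTGAACTTCGTCCTGGGTAACGC is CAATGTCTTGCGGCATACTGCGAGAGACTCTGGGAACTTGAAGCAGGACCCATTGCG (A↔T, G↔C). DNA strands are antiparallel, so the complementary strand runs 3'→5'; reversing gives the 5'→3' form.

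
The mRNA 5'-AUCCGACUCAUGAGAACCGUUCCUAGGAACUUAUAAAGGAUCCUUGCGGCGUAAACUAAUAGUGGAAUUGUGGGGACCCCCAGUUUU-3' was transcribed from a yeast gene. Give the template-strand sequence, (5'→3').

5'-AAAACTGGGGGTCCCCACAATTCCACTATTAGTTTACGCCGCAAGGATCCTTTATAAGTTCCTAGGAACGGTTCTCATGAGTCGGAT-3'

Replace U with T to get the coding DNA strand: ATCCGACTCATGAGAACCGTTCCTAGGAACTTATAAAGGATCCTTGCGGCGTAAACTAATAGTGGAATTGTGGGGACCCCCAGTTTT. The template strand is its reverse complement (complement TAGGCTGAGTACTCTTGGCAAGGATCCTTGAATATTTCCTAGGAACGCCGCATTTGATTATCACCTTAACACCCCTGGGGGTCAAAA, then reverse).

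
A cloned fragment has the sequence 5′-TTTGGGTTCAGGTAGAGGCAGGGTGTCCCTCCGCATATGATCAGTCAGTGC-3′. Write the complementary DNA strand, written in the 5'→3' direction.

Pairing A↔T and G↔C gives AAACCCAAGTCCATCTCCGTCCCACAGGGAGGCGTATACTAGTCAGTCACG, running 3'→5'. Reverse for the 5'→3' convention.

5'-GCACTGACTGATCATATGCGGAGGGACACCCTGCCTCTACCTGAACCCAAA-3'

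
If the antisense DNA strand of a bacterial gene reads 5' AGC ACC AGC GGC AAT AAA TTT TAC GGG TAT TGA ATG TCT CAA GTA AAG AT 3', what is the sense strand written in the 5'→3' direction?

5'-ATCTTTACTTGAGACATTCAATACCCGTAAAATTTATTGCCGCTGGTGCT-3'

The coding strand is complementary and antiparallel to the template: take the complement (A↔T, G↔C) and reverse.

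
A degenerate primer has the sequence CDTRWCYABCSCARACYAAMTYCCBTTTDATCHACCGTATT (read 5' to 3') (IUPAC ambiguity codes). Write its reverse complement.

5'-AATACGGTDGATHAAAVGGRAKTTRGTYTGSGVTRGWYAHG-3'

Standard pairs A↔T, G↔C; ambiguity codes pair R↔Y, M↔K, W↔W, S↔S, B↔V, D↔H. Complement (GHAYWGRTVGSGTYTGRTTKARGGVAAAHTAGDTGGCATAA), then reverse for 5'→3'.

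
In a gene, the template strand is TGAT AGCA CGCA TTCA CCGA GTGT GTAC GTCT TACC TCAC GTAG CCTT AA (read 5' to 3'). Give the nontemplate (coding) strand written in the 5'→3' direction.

5'-TTAAGGCTACGTGAGGTAAGACGTACACACTCGGTGAATGCGTGCTATCA-3'

The coding strand is complementary and antiparallel to the template: take the complement (A↔T, G↔C) and reverse.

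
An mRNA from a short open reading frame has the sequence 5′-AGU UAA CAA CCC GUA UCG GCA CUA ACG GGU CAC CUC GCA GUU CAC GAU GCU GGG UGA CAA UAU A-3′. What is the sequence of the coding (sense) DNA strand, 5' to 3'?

The coding DNA strand has the same 5'→3' sequence as the mRNA with U replaced by T.

5′-AGTTAACAACCCGTATCGGCACTAACGGGTCACCTCGCAGTTCACGATGCTGGGTGACAATATA-3′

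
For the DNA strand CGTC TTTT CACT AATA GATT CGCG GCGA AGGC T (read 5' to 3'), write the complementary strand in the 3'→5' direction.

3'-GCAGAAAAGTGATTATCTAAGCGCCGCTTCCGA-5'

Base-pairing A↔T, G↔C gives the complement. The complementary strand is antiparallel, so paired with a 5'→3' strand it runs 3'→5'.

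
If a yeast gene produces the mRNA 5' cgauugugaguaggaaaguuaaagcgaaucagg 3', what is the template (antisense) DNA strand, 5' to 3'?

5'-CCTGATTCGCTTTAACTTTCCTACTCACAATCG-3'

Replace U with T to get the coding DNA strand: CGATTGTGAGTAGGAAAGTTAAAGCGAATCAGG. The template strand is its reverse complement (complement GCTAACACTCATCCTTTCAATTTCGCTTAGTCC, then reverse).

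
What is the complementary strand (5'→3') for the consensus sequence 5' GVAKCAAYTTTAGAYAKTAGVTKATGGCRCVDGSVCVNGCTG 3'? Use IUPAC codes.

5'-CAGCNBGBSCHBGYGCCATMABCTAMTRTCTAAARTTGMTBC-3'

Standard pairs A↔T, G↔C; ambiguity codes pair R↔Y, K↔M, S↔S, D↔H, V↔B, N↔N. Complement (CBTMGTTRAAATCTRTMATCBAMTACCGYGBHCSBGBNCGAC), then reverse for 5'→3'.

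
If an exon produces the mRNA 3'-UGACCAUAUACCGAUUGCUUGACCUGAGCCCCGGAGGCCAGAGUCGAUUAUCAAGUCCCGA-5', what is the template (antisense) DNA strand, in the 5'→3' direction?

5'-ACTGGTATATGGCTAACGAACTGGACTCGGGGCCTCCGGTCTCAGCTAATAGTTCAGGGCT-3'

Written 5'→3' the mRNA is AGCCCUGAACUAUUAGCUGAGACCGGAGGCCCCGAGUCCAGUUCGUUAGCCAUAUACCAGU, so the coding DNA strand is AGCCCTGAACTATTAGCTGAGACCGGAGGCCCCGAGTCCAGTTCGTTAGCCATATACCAGT. The template is its reverse complement.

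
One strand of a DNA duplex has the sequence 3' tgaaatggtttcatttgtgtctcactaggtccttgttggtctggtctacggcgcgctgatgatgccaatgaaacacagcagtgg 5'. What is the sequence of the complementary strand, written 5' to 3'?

5'-ACTTTACCAAAGTAAACACAGAGTGATCCAGGAACAACCAGACCAGATGCCGCGCGACTACTACGGTTACTTTGTGTCGTCACC-3'

The strand is given 3'→5', so its complement runs 5'→3' in the same left-to-right order: pair each base A↔T, G↔C.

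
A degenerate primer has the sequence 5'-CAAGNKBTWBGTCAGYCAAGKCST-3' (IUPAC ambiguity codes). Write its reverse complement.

Standard pairs A↔T, G↔C; ambiguity codes pair Y↔R, K↔M, W↔W, S↔S, B↔V, N↔N. Complement (GTTCNMVAWVCAGTCRGTTCMGSA), then reverse for 5'→3'.

5'-ASGMCTTGRCTGACVWAVMNCTTG-3'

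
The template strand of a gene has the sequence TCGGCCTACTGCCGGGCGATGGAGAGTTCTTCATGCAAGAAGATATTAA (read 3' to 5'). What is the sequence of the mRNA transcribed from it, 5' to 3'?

5'-AGCCGGAUGACGGCCCGCUACCUCUCAAGAAGUACGUUCUUCUAUAAUU-3'

Reading the template 3'→5' as shown, RNA polymerase pairs each base (A→U, T→A, G↔C) to build mRNA 5'→3' directly.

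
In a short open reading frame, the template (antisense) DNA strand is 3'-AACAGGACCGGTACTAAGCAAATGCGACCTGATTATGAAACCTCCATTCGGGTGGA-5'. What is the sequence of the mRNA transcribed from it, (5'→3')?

5'-UUGUCCUGGCCAUGAUUCGUUUACGCUGGACUAAUACUUUGGAGGUAAGCCCACCU-3'

Reading the template 3'→5' as shown, RNA polymerase pairs each base (A→U, T→A, G↔C) to build mRNA 5'→3' directly.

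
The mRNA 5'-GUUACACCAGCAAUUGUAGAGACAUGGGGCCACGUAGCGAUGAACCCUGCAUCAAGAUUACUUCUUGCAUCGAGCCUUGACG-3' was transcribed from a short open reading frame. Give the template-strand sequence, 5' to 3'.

5'-CGTCAAGGCTCGATGCAAGAAGTAATCTTGATGCAGGGTTCATCGCTACGTGGCCCCATGTCTCTACAATTGCTGGTGTAAC-3'

Replace U with T to get the coding DNA strand: GTTACACCAGCAATTGTAGAGACATGGGGCCACGTAGCGATGAACCCTGCATCAAGATTACTTCTTGCATCGAGCCTTGACG. The template strand is its reverse complement (complement CAATGTGGTCGTTAACATCTCTGTACCCCGGTGCATCGCTACTTGGGACGTAGTTCTAATGAAGAACGTAGCTCGGAACTGC, then reverse).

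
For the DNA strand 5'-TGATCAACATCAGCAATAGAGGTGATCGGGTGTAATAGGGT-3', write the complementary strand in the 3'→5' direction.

3'-ACTAGTTGTAGTCGTTATCTCCACTAGCCCACATTATCCCA-5'

Base-pairing A↔T, G↔C gives the complement. The complementary strand is antiparallel, so paired with a 5'→3' strand it runs 3'→5'.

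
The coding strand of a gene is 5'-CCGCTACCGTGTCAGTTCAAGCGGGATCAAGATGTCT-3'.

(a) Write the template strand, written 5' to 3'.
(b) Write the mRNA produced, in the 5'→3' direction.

(a) 5′-AGACATCTTGATCCCGCTTGAACTGACACGGTAGCGG-3′
(b) 5'-CCGCUACCGUGUCAGUUCAAGCGGGAUCAAGAUGUCU-3'

(a) The template strand is the reverse complement of the coding strand: complement GGCGATGGCACAGTCAAGTTCGCCCTAGTTCTACAGA, then reverse.
(b) mRNA matches the coding strand with T→U.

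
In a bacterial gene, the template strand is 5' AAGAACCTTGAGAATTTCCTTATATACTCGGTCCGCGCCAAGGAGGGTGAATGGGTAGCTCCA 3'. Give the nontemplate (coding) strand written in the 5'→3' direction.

5'-TGGAGCTACCCATTCACCCTCCTTGGCGCGGACCGAGTATATAAGGAAATTCTCAAGGTTCTT-3'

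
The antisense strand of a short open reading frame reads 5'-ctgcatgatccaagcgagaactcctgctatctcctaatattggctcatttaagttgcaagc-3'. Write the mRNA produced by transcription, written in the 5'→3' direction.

5'-GCUUGCAACUUAAAUGAGCCAAUAUUAGGAGAUAGCAGGAGUUCUCGCUUGGAUCAUGCAG-3'

The mRNA has the sequence of the coding strand (reverse complement of the template) with T→U. Reverse complement of CTGCATGATCCAAGCGAGAACTCCTGCTATCTCCTAATATTGGCTCATTTAAGTTGCAAGC is GCTTGCAACTTAAATGAGCCAATATTAGGAGATAGCAGGAGTTCTCGCTTGGATCATGCAG; then T→U.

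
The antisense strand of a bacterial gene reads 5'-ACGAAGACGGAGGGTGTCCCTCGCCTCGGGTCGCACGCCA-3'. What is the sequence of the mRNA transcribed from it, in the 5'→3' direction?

RNA polymerase reads the template 3'→5' and synthesizes mRNA 5'→3' by base-pairing (A→U, T→A, G↔C). The complement of the template is TGCTTCTGCCTCCCACAGGGAGCGGAGCCCAGCGTGCGGT; antiparallel, so 5'→3' the coding strand is TGGCGTGCGACCCGAGGCGAGGGACACCCTCCGTCTTCGT. Replace T with U for the mRNA.

5'-UGGCGUGCGACCCGAGGCGAGGGACACCCUCCGUCUUCGU-3'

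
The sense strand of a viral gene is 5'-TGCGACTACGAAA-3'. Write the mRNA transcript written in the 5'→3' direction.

mRNA has the coding-strand sequence with U in place of T.

5'-UGCGACUACGAAA-3'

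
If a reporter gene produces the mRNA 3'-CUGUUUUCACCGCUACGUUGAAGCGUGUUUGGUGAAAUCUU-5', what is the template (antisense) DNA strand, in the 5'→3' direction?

Written 5'→3' the mRNA is UUCUAAAGUGGUUUGUGCGAAGUUGCAUCGCCACUUUUGUC, so the coding DNA strand is TTCTAAAGTGGTTTGTGCGAAGTTGCATCGCCACTTTTGTC. The template is its reverse complement.

5'-GACAAAAGTGGCGATGCAACTTCGCACAAACCACTTTAGAA-3'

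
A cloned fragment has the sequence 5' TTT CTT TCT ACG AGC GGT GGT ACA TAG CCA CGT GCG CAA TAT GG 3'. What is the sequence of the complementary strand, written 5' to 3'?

The complement of TTTCTTTCTACGAGCGGTGGTACATAGCCACGTGCGCAATATGG is AAAGAAAGATGCTCGCCACCATGTATCGGTGCACGCGTTATACC (A↔T, G↔C). DNA strands are antiparallel, so the complementary strand runs 3'→5'; reversing gives the 5'→3' form.

5'-CCATATTGCGCACGTGGCTATGTACCACCGCTCGTAGAAAGAAA-3'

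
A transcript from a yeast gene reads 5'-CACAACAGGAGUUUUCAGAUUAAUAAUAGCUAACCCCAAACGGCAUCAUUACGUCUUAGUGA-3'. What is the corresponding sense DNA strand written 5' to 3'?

5'-CACAACAGGAGTTTTCAGATTAATAATAGCTAACCCCAAACGGCATCATTACGTCTTAGTGA-3'

The coding DNA strand has the same 5'→3' sequence as the mRNA with U replaced by T.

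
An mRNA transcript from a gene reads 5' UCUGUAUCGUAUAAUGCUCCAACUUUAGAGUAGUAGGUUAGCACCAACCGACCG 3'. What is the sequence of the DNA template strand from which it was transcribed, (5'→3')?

5'-CGGTCGGTTGGTGCTAACCTACTACTCTAAAGTTGGAGCATTATACGATACAGA-3'

Replace U with T to get the coding DNA strand: TCTGTATCGTATAATGCTCCAACTTTAGAGTAGTAGGTTAGCACCAACCGACCG. The template strand is its reverse complement (complement AGACATAGCATATTACGAGGTTGAAATCTCATCATCCAATCGTGGTTGGCTGGC, then reverse).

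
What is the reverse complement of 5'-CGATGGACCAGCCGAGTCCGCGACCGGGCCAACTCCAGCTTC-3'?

5'-GAAGCTGGAGTTGGCCCGGTCGCGGACTCGGCTGGTCCATCG-3'

Complement each base (A↔T, G↔C): GCTACCTGGTCGGCTCAGGCGCTGGCCCGGTTGAGGTCGAAG. Then reverse.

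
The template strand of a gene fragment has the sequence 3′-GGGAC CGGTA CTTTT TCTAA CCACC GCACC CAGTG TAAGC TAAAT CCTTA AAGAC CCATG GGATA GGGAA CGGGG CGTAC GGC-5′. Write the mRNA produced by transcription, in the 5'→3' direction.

Reading the template 3'→5' as shown, RNA polymerase pairs each base (A→U, T→A, G↔C) to build mRNA 5'→3' directly.

5'-CCCUGGCCAUGAAAAAGAUUGGUGGCGUGGGUCACAUUCGAUUUAGGAAUUUCUGGGUACCCUAUCCCUUGCCCCGCAUGCCG-3'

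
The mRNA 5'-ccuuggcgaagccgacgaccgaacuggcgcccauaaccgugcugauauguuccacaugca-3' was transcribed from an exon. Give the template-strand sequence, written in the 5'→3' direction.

5'-TGCATGTGGAACATATCAGCACGGTTATGGGCGCCAGTTCGGTCGTCGGCTTCGCCAAGG-3'

Replace U with T to get the coding DNA strand: CCTTGGCGAAGCCGACGACCGAACTGGCGCCCATAACCGTGCTGATATGTTCCACATGCA. The template strand is its reverse complement (complement GGAACCGCTTCGGCTGCTGGCTTGACCGCGGGTATTGGCACGACTATACAAGGTGTACGT, then reverse).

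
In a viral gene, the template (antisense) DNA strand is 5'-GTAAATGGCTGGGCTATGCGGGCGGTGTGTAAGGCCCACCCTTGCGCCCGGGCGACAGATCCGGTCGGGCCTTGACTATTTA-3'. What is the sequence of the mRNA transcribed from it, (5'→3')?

5′-UAAAUAGUCAAGGCCCGACCGGAUCUGUCGCCCGGGCGCAAGGGUGGGCCUUACACACCGCCCGCAUAGCCCAGCCAUUUAC-3′

The mRNA has the sequence of the coding strand (reverse complement of the template) with T→U. Reverse complement of GTAAATGGCTGGGCTATGCGGGCGGTGTGTAAGGCCCACCCTTGCGCCCGGGCGACAGATCCGGTCGGGCCTTGACTATTTA is TAAATAGTCAAGGCCCGACCGGATCTGTCGCCCGGGCGCAAGGGTGGGCCTTACACACCGCCCGCATAGCCCAGCCATTTAC; then T→U.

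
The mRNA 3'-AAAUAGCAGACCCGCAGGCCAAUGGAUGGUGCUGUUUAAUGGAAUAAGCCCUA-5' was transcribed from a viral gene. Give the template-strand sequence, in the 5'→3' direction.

Written 5'→3' the mRNA is AUCCCGAAUAAGGUAAUUUGUCGUGGUAGGUAACCGGACGCCCAGACGAUAAA, so the coding DNA strand is ATCCCGAATAAGGTAATTTGTCGTGGTAGGTAACCGGACGCCCAGACGATAAA. The template is its reverse complement.

5'-TTTATCGTCTGGGCGTCCGGTTACCTACCACGACAAATTACCTTATTCGGGAT-3'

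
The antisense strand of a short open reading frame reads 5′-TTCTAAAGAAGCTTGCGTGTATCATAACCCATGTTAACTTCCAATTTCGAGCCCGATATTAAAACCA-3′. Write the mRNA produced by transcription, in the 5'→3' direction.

5'-UGGUUUUAAUAUCGGGCUCGAAAUUGGAAGUUAACAUGGGUUAUGAUACACGCAAGCUUCUUUAGAA-3'

RNA polymerase reads the template 3'→5' and synthesizes mRNA 5'→3' by base-pairing (A→U, T→A, G↔C). The complement of the template is AAGATTTCTTCGAACGCACATAGTATTGGGTACAATTGAAGGTTAAAGCTCGGGCTATAATTTTGGT; antiparallel, so 5'→3' the coding strand is TGGTTTTAATATCGGGCTCGAAATTGGAAGTTAACATGGGTTATGATACACGCAAGCTTCTTTAGAA. Replace T with U for the mRNA.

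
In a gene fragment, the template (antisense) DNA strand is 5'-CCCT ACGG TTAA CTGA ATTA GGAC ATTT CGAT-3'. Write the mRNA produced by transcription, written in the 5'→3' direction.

5'-AUCGAAAUGUCCUAAUUCAGUUAACCGUAGGG-3'

The mRNA has the sequence of the coding strand (reverse complement of the template) with T→U. Reverse complement of CCCTACGGTTAACTGAATTAGGACATTTCGAT is ATCGAAATGTCCTAATTCAGTTAACCGTAGGG; then T→U.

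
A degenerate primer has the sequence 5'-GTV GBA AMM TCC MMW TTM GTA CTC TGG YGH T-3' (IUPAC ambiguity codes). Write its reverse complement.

Standard pairs A↔T, G↔C; ambiguity codes pair Y↔R, M↔K, W↔W, B↔V, H↔D. Complement (CABCVTTKKAGGKKWAAKCATGAGACCRCDA), then reverse for 5'→3'.

5'-ADCRCCAGAGTACKAAWKKGGAKKTTVCBAC-3'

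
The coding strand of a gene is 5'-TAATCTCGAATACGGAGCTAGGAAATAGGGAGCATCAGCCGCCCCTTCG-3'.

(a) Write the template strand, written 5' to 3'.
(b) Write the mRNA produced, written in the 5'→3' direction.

(a) The template strand is the reverse complement of the coding strand: complement ATTAGAGCTTATGCCTCGATCCTTTATCCCTCGTAGTCGGCGGGGAAGC, then reverse.
(b) mRNA matches the coding strand with T→U.

(a) 5'-CGAAGGGGCGGCTGATGCTCCCTATTTCCTAGCTCCGTATTCGAGATTA-3'
(b) 5′-UAAUCUCGAAUACGGAGCUAGGAAAUAGGGAGCAUCAGCCGCCCCUUCG-3′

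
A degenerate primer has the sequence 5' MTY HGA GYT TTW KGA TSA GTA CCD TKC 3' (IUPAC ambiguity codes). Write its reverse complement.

Standard pairs A↔T, G↔C; ambiguity codes pair Y↔R, M↔K, W↔W, S↔S, D↔H. Complement (KARDCTCRAAAWMCTASTCATGGHAMG), then reverse for 5'→3'.

5'-GMAHGGTACTSATCMWAAARCTCDRAK-3'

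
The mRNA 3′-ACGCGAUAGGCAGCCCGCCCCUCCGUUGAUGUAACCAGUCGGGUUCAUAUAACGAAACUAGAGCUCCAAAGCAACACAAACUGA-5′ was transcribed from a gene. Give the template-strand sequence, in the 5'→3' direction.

5'-TGCGCTATCCGTCGGGCGGGGAGGCAACTACATTGGTCAGCCCAAGTATATTGCTTTGATCTCGAGGTTTCGTTGTGTTTGACT-3'

Written 5'→3' the mRNA is AGUCAAACACAACGAAACCUCGAGAUCAAAGCAAUAUACUUGGGCUGACCAAUGUAGUUGCCUCCCCGCCCGACGGAUAGCGCA, so the coding DNA strand is AGTCAAACACAACGAAACCTCGAGATCAAAGCAATATACTTGGGCTGACCAATGTAGTTGCCTCCCCGCCCGACGGATAGCGCA. The template is its reverse complement.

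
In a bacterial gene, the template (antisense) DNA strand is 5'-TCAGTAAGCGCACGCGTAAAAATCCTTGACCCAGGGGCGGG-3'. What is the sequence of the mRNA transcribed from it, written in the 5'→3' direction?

5′-CCCGCCCCUGGGUCAAGGAUUUUUACGCGUGCGCUUACUGA-3′

The mRNA has the sequence of the coding strand (reverse complement of the template) with T→U. Reverse complement of TCAGTAAGCGCACGCGTAAAAATCCTTGACCCAGGGGCGGG is CCCGCCCCTGGGTCAAGGATTTTTACGCGTGCGCTTACTGA; then T→U.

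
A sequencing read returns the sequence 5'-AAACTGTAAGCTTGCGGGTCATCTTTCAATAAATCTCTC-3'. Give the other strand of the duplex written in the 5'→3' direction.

5'-GAGAGATTTATTGAAAGATGACCCGCAAGCTTACAGTTT-3'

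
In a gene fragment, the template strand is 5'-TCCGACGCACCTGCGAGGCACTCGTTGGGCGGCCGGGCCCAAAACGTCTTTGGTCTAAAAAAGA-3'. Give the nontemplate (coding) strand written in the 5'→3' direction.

5'-TCTTTTTTAGACCAAAGACGTTTTGGGCCCGGCCGCCCAACGAGTGCCTCGCAGGTGCGTCGGA-3'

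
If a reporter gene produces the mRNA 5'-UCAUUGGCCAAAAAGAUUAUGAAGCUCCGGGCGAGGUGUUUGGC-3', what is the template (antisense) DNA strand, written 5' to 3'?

5′-GCCAAACACCTCGCCCGGAGCTTCATAATCTTTTTGGCCAATGA-3′

Replace U with T to get the coding DNA strand: TCATTGGCCAAAAAGATTATGAAGCTCCGGGCGAGGTGTTTGGC. The template strand is its reverse complement (complement AGTAACCGGTTTTTCTAATACTTCGAGGCCCGCTCCACAAACCG, then reverse).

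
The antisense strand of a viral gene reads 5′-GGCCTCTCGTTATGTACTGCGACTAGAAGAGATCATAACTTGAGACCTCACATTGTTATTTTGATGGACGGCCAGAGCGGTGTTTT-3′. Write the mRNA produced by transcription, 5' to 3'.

RNA polymerase reads the template 3'→5' and synthesizes mRNA 5'→3' by base-pairing (A→U, T→A, G↔C). The complement of the template is CCGGAGAGCAATACATGACGCTGATCTTCTCTAGTATTGAACTCTGGAGTGTAACAATAAAACTACCTGCCGGTCTCGCCACAAAA; antiparallel, so 5'→3' the coding strand is AAAACACCGCTCTGGCCGTCCATCAAAATAACAATGTGAGGTCTCAAGTTATGATCTCTTCTAGTCGCAGTACATAACGAGAGGCC. Replace T with U for the mRNA.

5'-AAAACACCGCUCUGGCCGUCCAUCAAAAUAACAAUGUGAGGUCUCAAGUUAUGAUCUCUUCUAGUCGCAGUACAUAACGAGAGGCC-3'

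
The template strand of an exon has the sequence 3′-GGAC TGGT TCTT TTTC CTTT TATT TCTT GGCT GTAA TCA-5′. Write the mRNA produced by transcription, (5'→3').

Reading the template 3'→5' as shown, RNA polymerase pairs each base (A→U, T→A, G↔C) to build mRNA 5'→3' directly.

5'-CCUGACCAAGAAAAAGGAAAAUAAAGAACCGACAUUAGU-3'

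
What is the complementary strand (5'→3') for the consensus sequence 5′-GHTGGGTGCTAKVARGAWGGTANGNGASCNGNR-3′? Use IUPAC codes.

Standard pairs A↔T, G↔C; ambiguity codes pair R↔Y, K↔M, W↔W, S↔S, H↔D, V↔B, N↔N. Complement (CDACCCACGATMBTYCTWCCATNCNCTSGNCNY), then reverse for 5'→3'.

5'-YNCNGSTCNCNTACCWTCYTBMTAGCACCCADC-3'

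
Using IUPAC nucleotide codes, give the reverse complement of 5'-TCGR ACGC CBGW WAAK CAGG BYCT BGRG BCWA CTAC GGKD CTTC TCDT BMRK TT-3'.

Standard pairs A↔T, G↔C; ambiguity codes pair R↔Y, M↔K, W↔W, B↔V, D↔H. Complement (AGCYTGCGGVCWWTTMGTCCVRGAVCYCVGWTGATGCCMHGAAGAGHAVKYMAA), then reverse for 5'→3'.

5'-AAMYKVAHGAGAAGHMCCGTAGTWGVCYCVAGRVCCTGMTTWWCVGGCGTYCGA-3'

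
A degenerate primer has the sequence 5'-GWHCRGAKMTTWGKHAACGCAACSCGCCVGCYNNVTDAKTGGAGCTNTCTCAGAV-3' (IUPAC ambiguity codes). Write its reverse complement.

Standard pairs A↔T, G↔C; ambiguity codes pair R↔Y, M↔K, W↔W, S↔S, D↔H, V↔B, N↔N. Complement (CWDGYCTMKAAWCMDTTGCGTTGSGCGGBCGRNNBAHTMACCTCGANAGAGTCTB), then reverse for 5'→3'.

5'-BTCTGAGANAGCTCCAMTHABNNRGCBGGCGSGTTGCGTTDMCWAAKMTCYGDWC-3'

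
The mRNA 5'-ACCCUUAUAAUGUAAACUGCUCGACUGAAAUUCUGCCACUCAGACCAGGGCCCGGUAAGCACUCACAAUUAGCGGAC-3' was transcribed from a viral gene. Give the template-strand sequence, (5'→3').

5′-GTCCGCTAATTGTGAGTGCTTACCGGGCCCTGGTCTGAGTGGCAGAATTTCAGTCGAGCAGTTTACATTATAAGGGT-3′

Replace U with T to get the coding DNA strand: ACCCTTATAATGTAAACTGCTCGACTGAAATTCTGCCACTCAGACCAGGGCCCGGTAAGCACTCACAATTAGCGGAC. The template strand is its reverse complement (complement TGGGAATATTACATTTGACGAGCTGACTTTAAGACGGTGAGTCTGGTCCCGGGCCATTCGTGAGTGTTAATCGCCTG, then reverse).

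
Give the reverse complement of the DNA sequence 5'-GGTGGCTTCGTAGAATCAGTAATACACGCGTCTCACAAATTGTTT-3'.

5′-AAACAATTTGTGAGACGCGTGTATTACTGATTCTACGAAGCCACC-3′

Reading the sequence 3'→5' and pairing each base (A↔T, G↔C) gives the reverse complement directly.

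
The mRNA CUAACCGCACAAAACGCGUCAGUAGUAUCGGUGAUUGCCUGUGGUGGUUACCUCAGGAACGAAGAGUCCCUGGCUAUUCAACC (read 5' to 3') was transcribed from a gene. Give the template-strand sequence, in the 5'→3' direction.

Replace U with T to get the coding DNA strand: CTAACCGCACAAAACGCGTCAGTAGTATCGGTGATTGCCTGTGGTGGTTACCTCAGGAACGAAGAGTCCCTGGCTATTCAACC. The template strand is its reverse complement (complement GATTGGCGTGTTTTGCGCAGTCATCATAGCCACTAACGGACACCACCAATGGAGTCCTTGCTTCTCAGGGACCGATAAGTTGG, then reverse).

5′-GGTTGAATAGCCAGGGACTCTTCGTTCCTGAGGTAACCACCACAGGCAATCACCGATACTACTGACGCGTTTTGTGCGGTTAG-3′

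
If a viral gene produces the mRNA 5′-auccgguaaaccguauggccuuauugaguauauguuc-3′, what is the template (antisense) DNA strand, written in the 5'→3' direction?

Replace U with T to get the coding DNA strand: ATCCGGTAAACCGTATGGCCTTATTGAGTATATGTTC. The template strand is its reverse complement (complement TAGGCCATTTGGCATACCGGAATAACTCATATACAAG, then reverse).

5'-GAACATATACTCAATAAGGCCATACGGTTTACCGGAT-3'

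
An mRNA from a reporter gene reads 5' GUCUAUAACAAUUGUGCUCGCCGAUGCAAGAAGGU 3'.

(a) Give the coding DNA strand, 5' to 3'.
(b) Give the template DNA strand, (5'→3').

(a) 5'-GTCTATAACAATTGTGCTCGCCGATGCAAGAAGGT-3'
(b) 5′-ACCTTCTTGCATCGGCGAGCACAATTGTTATAGAC-3′

(a) The coding strand matches the mRNA with U→T.
(b) The template strand is the reverse complement of the coding strand.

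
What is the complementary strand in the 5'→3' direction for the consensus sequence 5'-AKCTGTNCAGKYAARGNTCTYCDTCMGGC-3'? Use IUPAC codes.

Standard pairs A↔T, G↔C; ambiguity codes pair R↔Y, M↔K, D↔H, N↔N. Complement (TMGACANGTCMRTTYCNAGARGHAGKCCG), then reverse for 5'→3'.

5′-GCCKGAHGRAGANCYTTRMCTGNACAGMT-3′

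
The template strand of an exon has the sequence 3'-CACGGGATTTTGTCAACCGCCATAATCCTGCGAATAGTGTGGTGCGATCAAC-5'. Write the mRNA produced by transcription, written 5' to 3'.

Reading the template 3'→5' as shown, RNA polymerase pairs each base (A→U, T→A, G↔C) to build mRNA 5'→3' directly.

5'-GUGCCCUAAAACAGUUGGCGGUAUUAGGACGCUUAUCACACCACGCUAGUUG-3'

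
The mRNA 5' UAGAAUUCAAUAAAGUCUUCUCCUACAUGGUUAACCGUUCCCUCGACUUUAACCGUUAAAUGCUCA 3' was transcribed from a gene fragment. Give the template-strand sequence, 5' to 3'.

5'-TGAGCATTTAACGGTTAAAGTCGAGGGAACGGTTAACCATGTAGGAGAAGACTTTATTGAATTCTA-3'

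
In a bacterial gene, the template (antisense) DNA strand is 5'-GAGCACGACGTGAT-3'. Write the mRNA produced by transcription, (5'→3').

5'-AUCACGUCGUGCUC-3'

The mRNA has the sequence of the coding strand (reverse complement of the template) with T→U. Reverse complement of GAGCACGACGTGAT is ATCACGTCGTGCTC; then T→U.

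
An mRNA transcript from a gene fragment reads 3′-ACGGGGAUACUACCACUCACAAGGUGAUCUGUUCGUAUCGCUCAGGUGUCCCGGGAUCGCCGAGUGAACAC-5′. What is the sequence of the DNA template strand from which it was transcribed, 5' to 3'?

5'-TGCCCCTATGATGGTGAGTGTTCCACTAGACAAGCATAGCGAGTCCACAGGGCCCTAGCGGCTCACTTGTG-3'

Written 5'→3' the mRNA is CACAAGUGAGCCGCUAGGGCCCUGUGGACUCGCUAUGCUUGUCUAGUGGAACACUCACCAUCAUAGGGGCA, so the coding DNA strand is CACAAGTGAGCCGCTAGGGCCCTGTGGACTCGCTATGCTTGTCTAGTGGAACACTCACCATCATAGGGGCA. The template is its reverse complement.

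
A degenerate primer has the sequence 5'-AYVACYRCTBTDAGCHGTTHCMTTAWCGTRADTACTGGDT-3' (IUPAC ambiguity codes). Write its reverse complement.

Standard pairs A↔T, G↔C; ambiguity codes pair R↔Y, M↔K, W↔W, B↔V, D↔H. Complement (TRBTGRYGAVAHTCGDCAADGKAATWGCAYTHATGACCHA), then reverse for 5'→3'.

5'-AHCCAGTAHTYACGWTAAKGDAACDGCTHAVAGYRGTBRT-3'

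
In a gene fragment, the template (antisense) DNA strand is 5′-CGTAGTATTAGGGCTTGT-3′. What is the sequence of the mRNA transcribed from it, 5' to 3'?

5′-ACAAGCCCUAAUACUACG-3′

The mRNA has the sequence of the coding strand (reverse complement of the template) with T→U. Reverse complement of CGTAGTATTAGGGCTTGT is ACAAGCCCTAATACTACG; then T→U.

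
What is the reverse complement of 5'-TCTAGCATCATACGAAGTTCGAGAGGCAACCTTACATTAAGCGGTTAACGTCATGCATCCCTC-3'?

5'-GAGGGATGCATGACGTTAACCGCTTAATGTAAGGTTGCCTCTCGAACTTCGTATGATGCTAGA-3'

Reading the sequence 3'→5' and pairing each base (A↔T, G↔C) gives the reverse complement directly.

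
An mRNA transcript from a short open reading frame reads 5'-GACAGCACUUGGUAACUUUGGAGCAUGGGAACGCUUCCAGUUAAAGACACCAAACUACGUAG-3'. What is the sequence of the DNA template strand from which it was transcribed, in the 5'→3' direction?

5'-CTACGTAGTTTGGTGTCTTTAACTGGAAGCGTTCCCATGCTCCAAAGTTACCAAGTGCTGTC-3'

Replace U with T to get the coding DNA strand: GACAGCACTTGGTAACTTTGGAGCATGGGAACGCTTCCAGTTAAAGACACCAAACTACGTAG. The template strand is its reverse complement (complement CTGTCGTGAACCATTGAAACCTCGTACCCTTGCGAAGGTCAATTTCTGTGGTTTGATGCATC, then reverse).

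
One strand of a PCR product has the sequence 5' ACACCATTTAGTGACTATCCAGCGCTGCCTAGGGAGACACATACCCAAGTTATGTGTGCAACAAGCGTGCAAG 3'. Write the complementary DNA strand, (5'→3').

5'-CTTGCACGCTTGTTGCACACATAACTTGGGTATGTGTCTCCCTAGGCAGCGCTGGATAGTCACTAAATGGTGT-3'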